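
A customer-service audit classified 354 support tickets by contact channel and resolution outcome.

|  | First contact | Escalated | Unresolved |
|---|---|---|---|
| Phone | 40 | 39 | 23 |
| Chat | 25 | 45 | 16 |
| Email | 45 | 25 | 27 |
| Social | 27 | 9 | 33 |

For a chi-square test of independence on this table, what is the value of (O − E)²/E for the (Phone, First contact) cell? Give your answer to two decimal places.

0.01

Row total (Phone) = 102; column total (First contact) = 137; N = 354.
Expected count E = 102 × 137 / 354 = 39.4746.
Contribution = (O − E)²/E = (40 − 39.4746)² / 39.4746 = 0.01.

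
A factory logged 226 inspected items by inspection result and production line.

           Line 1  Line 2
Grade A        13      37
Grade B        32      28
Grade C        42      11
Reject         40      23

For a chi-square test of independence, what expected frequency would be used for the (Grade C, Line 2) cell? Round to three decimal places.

23.217

Row total (Grade C) = 53; column total (Line 2) = 99; grand total N = 226.
Expected count = (row total × column total) / N = 53 × 99 / 226 = 23.217.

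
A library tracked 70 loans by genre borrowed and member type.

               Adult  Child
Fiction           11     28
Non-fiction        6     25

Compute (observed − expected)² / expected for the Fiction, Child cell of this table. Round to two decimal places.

Row total (Fiction) = 39; column total (Child) = 53; N = 70.
Expected count E = 39 × 53 / 70 = 29.529.
Contribution = (O − E)²/E = (28 − 29.529)² / 29.529 = 0.08.

0.08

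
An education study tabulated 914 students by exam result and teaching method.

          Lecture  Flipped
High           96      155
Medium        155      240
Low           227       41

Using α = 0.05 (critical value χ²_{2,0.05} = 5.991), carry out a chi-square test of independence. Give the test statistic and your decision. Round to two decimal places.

Row totals: 251, 395, 268. Column totals: 478, 436. Grand total N = 914.
Expected counts (row total × column total / N):
  High, Lecture: 251×478/914 = 131.2670
  High, Flipped: 251×436/914 = 119.7330
  Medium, Lecture: 395×478/914 = 206.5755
  Medium, Flipped: 395×436/914 = 188.4245
  Low, Lecture: 268×478/914 = 140.1575
  Low, Flipped: 268×436/914 = 127.8425
Contributions (O − E)²/E:
  (96 − 131.2670)²/131.2670 = 9.4750
  (155 − 119.7330)²/119.7330 = 10.3878
  (155 − 206.5755)²/206.5755 = 12.8768
  (240 − 188.4245)²/188.4245 = 14.1172
  (227 − 140.1575)²/140.1575 = 53.8082
  (41 − 127.8425)²/127.8425 = 58.9915
χ² = 9.4750 + 10.3878 + 12.8768 + 14.1172 + 53.8082 + 58.9915 = 159.66
df = (3−1)(2−1) = 2. Since 159.66 > 5.991, reject the null hypothesis of independence at α = 0.05.

159.66; reject H₀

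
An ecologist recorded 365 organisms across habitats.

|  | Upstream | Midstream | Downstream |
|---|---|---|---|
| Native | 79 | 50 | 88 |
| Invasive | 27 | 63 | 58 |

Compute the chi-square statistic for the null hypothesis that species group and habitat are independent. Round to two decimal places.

Row totals: 217, 148. Column totals: 106, 113, 146. Grand total N = 365.
Expected counts (row total × column total / N):
  Native, Upstream: 217×106/365 = 63.019
  Native, Midstream: 217×113/365 = 67.181
  Native, Downstream: 217×146/365 = 86.800
  Invasive, Upstream: 148×106/365 = 42.981
  Invasive, Midstream: 148×113/365 = 45.819
  Invasive, Downstream: 148×146/365 = 59.200
Contributions (O − E)²/E:
  (79 − 63.019)²/63.019 = 4.0526
  (50 − 67.181)²/67.181 = 4.3939
  (88 − 86.800)²/86.800 = 0.0166
  (27 − 42.981)²/42.981 = 5.9420
  (63 − 45.819)²/45.819 = 6.4425
  (58 − 59.200)²/59.200 = 0.0243
χ² = 4.0526 + 4.3939 + 0.0166 + 5.9420 + 6.4425 + 0.0243 = 20.87

20.87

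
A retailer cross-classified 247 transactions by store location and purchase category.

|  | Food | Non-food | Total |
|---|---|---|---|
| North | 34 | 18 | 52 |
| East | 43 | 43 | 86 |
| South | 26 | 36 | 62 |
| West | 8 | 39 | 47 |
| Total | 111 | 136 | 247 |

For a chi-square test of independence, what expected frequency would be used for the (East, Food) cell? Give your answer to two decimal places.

Row total (East) = 86; column total (Food) = 111; grand total N = 247.
Expected count = (row total × column total) / N = 86 × 111 / 247 = 38.65.

38.65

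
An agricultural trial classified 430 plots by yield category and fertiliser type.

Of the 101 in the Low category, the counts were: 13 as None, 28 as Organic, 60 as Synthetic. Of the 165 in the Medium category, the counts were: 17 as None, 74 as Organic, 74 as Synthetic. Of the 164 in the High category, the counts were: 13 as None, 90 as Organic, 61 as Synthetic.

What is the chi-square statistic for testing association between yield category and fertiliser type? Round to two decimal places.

18.69

Row totals: 101, 165, 164. Column totals: 43, 192, 195. Grand total N = 430.
Expected counts (row total × column total / N):
  Low, None: 101×43/430 = 10.100
  Low, Organic: 101×192/430 = 45.098
  Low, Synthetic: 101×195/430 = 45.802
  Medium, None: 165×43/430 = 16.500
  Medium, Organic: 165×192/430 = 73.674
  Medium, Synthetic: 165×195/430 = 74.826
  High, None: 164×43/430 = 16.400
  High, Organic: 164×192/430 = 73.228
  High, Synthetic: 164×195/430 = 74.372
Contributions (O − E)²/E:
  (13 − 10.100)²/10.100 = 0.8327
  (28 − 45.098)²/45.098 = 6.4824
  (60 − 45.802)²/45.802 = 4.4012
  (17 − 16.500)²/16.500 = 0.0152
  (74 − 73.674)²/73.674 = 0.0014
  (74 − 74.826)²/74.826 = 0.0091
  (13 − 16.400)²/16.400 = 0.7049
  (90 − 73.228)²/73.228 = 3.8414
  (61 − 74.372)²/74.372 = 2.4043
χ² = 0.8327 + 6.4824 + 4.4012 + 0.0152 + 0.0014 + 0.0091 + 0.7049 + 3.8414 + 2.4043 = 18.69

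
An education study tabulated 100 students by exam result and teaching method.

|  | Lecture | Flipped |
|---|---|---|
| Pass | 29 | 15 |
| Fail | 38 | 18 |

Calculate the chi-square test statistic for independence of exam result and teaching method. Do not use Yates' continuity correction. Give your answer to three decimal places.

0.042

Row totals: 44, 56. Column totals: 67, 33. Grand total N = 100.
Expected counts (row total × column total / N):
  Pass, Lecture: 44×67/100 = 29.4800
  Pass, Flipped: 44×33/100 = 14.5200
  Fail, Lecture: 56×67/100 = 37.5200
  Fail, Flipped: 56×33/100 = 18.4800
Contributions (O − E)²/E:
  (29 − 29.4800)²/29.4800 = 0.0078
  (15 − 14.5200)²/14.5200 = 0.0159
  (38 − 37.5200)²/37.5200 = 0.0061
  (18 − 18.4800)²/18.4800 = 0.0125
χ² = 0.0078 + 0.0159 + 0.0061 + 0.0125 = 0.042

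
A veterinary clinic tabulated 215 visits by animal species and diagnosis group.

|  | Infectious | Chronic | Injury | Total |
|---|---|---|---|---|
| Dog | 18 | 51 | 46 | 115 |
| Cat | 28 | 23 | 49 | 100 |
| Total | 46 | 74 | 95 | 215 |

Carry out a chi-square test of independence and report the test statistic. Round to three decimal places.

11.875

Grand total N = 215.
Expected counts (row total × column total / N):
  Dog, Infectious: 115×46/215 = 24.6047
  Dog, Chronic: 115×74/215 = 39.5814
  Dog, Injury: 115×95/215 = 50.8140
  Cat, Infectious: 100×46/215 = 21.3953
  Cat, Chronic: 100×74/215 = 34.4186
  Cat, Injury: 100×95/215 = 44.1860
Contributions (O − E)²/E:
  (18 − 24.6047)²/24.6047 = 1.7729
  (51 − 39.5814)²/39.5814 = 3.2941
  (46 − 50.8140)²/50.8140 = 0.4561
  (28 − 21.3953)²/21.3953 = 2.0389
  (23 − 34.4186)²/34.4186 = 3.7882
  (49 − 44.1860)²/44.1860 = 0.5245
χ² = 1.7729 + 3.2941 + 0.4561 + 2.0389 + 3.7882 + 0.5245 = 11.875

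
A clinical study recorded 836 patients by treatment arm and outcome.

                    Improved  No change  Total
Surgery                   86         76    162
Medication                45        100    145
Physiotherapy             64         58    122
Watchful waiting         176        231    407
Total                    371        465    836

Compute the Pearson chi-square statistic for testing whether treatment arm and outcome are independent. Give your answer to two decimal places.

Grand total N = 836.
Expected counts (row total × column total / N):
  Surgery, Improved: 162×371/836 = 71.892
  Surgery, No change: 162×465/836 = 90.108
  Medication, Improved: 145×371/836 = 64.348
  Medication, No change: 145×465/836 = 80.652
  Physiotherapy, Improved: 122×371/836 = 54.141
  Physiotherapy, No change: 122×465/836 = 67.859
  Watchful waiting, Improved: 407×371/836 = 180.618
  Watchful waiting, No change: 407×465/836 = 226.382
Contributions (O − E)²/E:
  (86 − 71.892)²/71.892 = 2.7685
  (76 − 90.108)²/90.108 = 2.2089
  (45 − 64.348)²/64.348 = 5.8175
  (100 − 80.652)²/80.652 = 4.6415
  (64 − 54.141)²/54.141 = 1.7953
  (58 − 67.859)²/67.859 = 1.4324
  (176 − 180.618)²/180.618 = 0.1181
  (231 − 226.382)²/226.382 = 0.0942
χ² = 2.7685 + 2.2089 + 5.8175 + 4.6415 + 1.7953 + 1.4324 + 0.1181 + 0.0942 = 18.88

18.88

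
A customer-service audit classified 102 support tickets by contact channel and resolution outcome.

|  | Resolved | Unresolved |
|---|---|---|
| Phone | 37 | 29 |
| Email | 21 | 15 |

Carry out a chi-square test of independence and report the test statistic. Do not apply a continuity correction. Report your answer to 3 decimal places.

0.049

Row totals: 66, 36. Column totals: 58, 44. Grand total N = 102.
Expected counts (row total × column total / N):
  Phone, Resolved: 66×58/102 = 37.5294
  Phone, Unresolved: 66×44/102 = 28.4706
  Email, Resolved: 36×58/102 = 20.4706
  Email, Unresolved: 36×44/102 = 15.5294
Contributions (O − E)²/E:
  (37 − 37.5294)²/37.5294 = 0.0075
  (29 − 28.4706)²/28.4706 = 0.0098
  (21 − 20.4706)²/20.4706 = 0.0137
  (15 − 15.5294)²/15.5294 = 0.0180
χ² = 0.0075 + 0.0098 + 0.0137 + 0.0180 = 0.049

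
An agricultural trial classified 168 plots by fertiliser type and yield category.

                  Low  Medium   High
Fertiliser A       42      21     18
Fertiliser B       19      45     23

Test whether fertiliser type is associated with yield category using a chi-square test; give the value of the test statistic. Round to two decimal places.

Row totals: 81, 87. Column totals: 61, 66, 41. Grand total N = 168.
Expected counts (row total × column total / N):
  Fertiliser A, Low: 81×61/168 = 29.411
  Fertiliser A, Medium: 81×66/168 = 31.821
  Fertiliser A, High: 81×41/168 = 19.768
  Fertiliser B, Low: 87×61/168 = 31.589
  Fertiliser B, Medium: 87×66/168 = 34.179
  Fertiliser B, High: 87×41/168 = 21.232
Contributions (O − E)²/E:
  (42 − 29.411)²/29.411 = 5.3886
  (21 − 31.821)²/31.821 = 3.6798
  (18 − 19.768)²/19.768 = 0.1581
  (19 − 31.589)²/31.589 = 5.0170
  (45 − 34.179)²/34.179 = 3.4259
  (23 − 21.232)²/21.232 = 0.1472
χ² = 5.3886 + 3.6798 + 0.1581 + 5.0170 + 3.4259 + 0.1472 = 17.82

17.82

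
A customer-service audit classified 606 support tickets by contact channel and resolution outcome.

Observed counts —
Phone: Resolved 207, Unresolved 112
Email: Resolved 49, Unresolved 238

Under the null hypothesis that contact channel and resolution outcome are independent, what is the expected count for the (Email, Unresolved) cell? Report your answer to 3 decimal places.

Row total (Email) = 287; column total (Unresolved) = 350; grand total N = 606.
Expected count = (row total × column total) / N = 287 × 350 / 606 = 165.759.

165.759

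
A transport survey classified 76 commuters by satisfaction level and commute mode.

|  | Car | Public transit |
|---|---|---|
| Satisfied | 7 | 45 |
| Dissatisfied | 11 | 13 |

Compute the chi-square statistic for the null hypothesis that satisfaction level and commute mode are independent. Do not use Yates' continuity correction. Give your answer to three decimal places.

Row totals: 52, 24. Column totals: 18, 58. Grand total N = 76.
Expected counts (row total × column total / N):
  Satisfied, Car: 52×18/76 = 12.3158
  Satisfied, Public transit: 52×58/76 = 39.6842
  Dissatisfied, Car: 24×18/76 = 5.6842
  Dissatisfied, Public transit: 24×58/76 = 18.3158
Contributions (O − E)²/E:
  (7 − 12.3158)²/12.3158 = 2.2944
  (45 − 39.6842)²/39.6842 = 0.7121
  (11 − 5.6842)²/5.6842 = 4.9713
  (13 − 18.3158)²/18.3158 = 1.5428
χ² = 2.2944 + 0.7121 + 4.9713 + 1.5428 = 9.521

9.521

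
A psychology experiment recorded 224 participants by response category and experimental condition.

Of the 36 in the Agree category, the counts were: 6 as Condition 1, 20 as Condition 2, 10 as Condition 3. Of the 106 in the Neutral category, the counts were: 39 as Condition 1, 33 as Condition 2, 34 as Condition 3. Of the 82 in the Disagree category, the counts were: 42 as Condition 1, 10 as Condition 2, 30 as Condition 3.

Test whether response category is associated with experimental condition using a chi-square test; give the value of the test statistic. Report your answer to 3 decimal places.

Row totals: 36, 106, 82. Column totals: 87, 63, 74. Grand total N = 224.
Expected counts (row total × column total / N):
  Agree, Condition 1: 36×87/224 = 13.9821
  Agree, Condition 2: 36×63/224 = 10.1250
  Agree, Condition 3: 36×74/224 = 11.8929
  Neutral, Condition 1: 106×87/224 = 41.1696
  Neutral, Condition 2: 106×63/224 = 29.8125
  Neutral, Condition 3: 106×74/224 = 35.0179
  Disagree, Condition 1: 82×87/224 = 31.8482
  Disagree, Condition 2: 82×63/224 = 23.0625
  Disagree, Condition 3: 82×74/224 = 27.0893
Contributions (O − E)²/E:
  (6 − 13.9821)²/13.9821 = 4.5568
  (20 − 10.1250)²/10.1250 = 9.6312
  (10 − 11.8929)²/11.8929 = 0.3013
  (39 − 41.1696)²/41.1696 = 0.1143
  (33 − 29.8125)²/29.8125 = 0.3408
  (34 − 35.0179)²/35.0179 = 0.0296
  (42 − 31.8482)²/31.8482 = 3.2359
  (10 − 23.0625)²/23.0625 = 7.3985
  (30 − 27.0893)²/27.0893 = 0.3127
χ² = 4.5568 + 9.6312 + 0.3013 + 0.1143 + 0.3408 + 0.0296 + 3.2359 + 7.3985 + 0.3127 = 25.921

25.921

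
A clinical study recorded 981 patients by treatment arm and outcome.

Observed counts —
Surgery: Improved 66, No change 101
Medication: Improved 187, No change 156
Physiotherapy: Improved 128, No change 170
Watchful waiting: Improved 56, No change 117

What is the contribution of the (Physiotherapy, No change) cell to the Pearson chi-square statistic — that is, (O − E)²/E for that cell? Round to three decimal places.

Row total (Physiotherapy) = 298; column total (No change) = 544; N = 981.
Expected count E = 298 × 544 / 981 = 165.2518.
Contribution = (O − E)²/E = (170 − 165.2518)² / 165.2518 = 0.136.

0.136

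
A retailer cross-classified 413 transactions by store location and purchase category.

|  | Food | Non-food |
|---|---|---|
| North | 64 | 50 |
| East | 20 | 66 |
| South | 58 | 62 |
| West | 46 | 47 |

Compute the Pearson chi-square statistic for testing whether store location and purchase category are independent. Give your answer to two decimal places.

Row totals: 114, 86, 120, 93. Column totals: 188, 225. Grand total N = 413.
Expected counts (row total × column total / N):
  North, Food: 114×188/413 = 51.893
  North, Non-food: 114×225/413 = 62.107
  East, Food: 86×188/413 = 39.148
  East, Non-food: 86×225/413 = 46.852
  South, Food: 120×188/413 = 54.625
  South, Non-food: 120×225/413 = 65.375
  West, Food: 93×188/413 = 42.334
  West, Non-food: 93×225/413 = 50.666
Contributions (O − E)²/E:
  (64 − 51.893)²/51.893 = 2.8246
  (50 − 62.107)²/62.107 = 2.3601
  (20 − 39.148)²/39.148 = 9.3656
  (66 − 46.852)²/46.852 = 7.8256
  (58 − 54.625)²/54.625 = 0.2085
  (62 − 65.375)²/65.375 = 0.1742
  (46 − 42.334)²/42.334 = 0.3175
  (47 − 50.666)²/50.666 = 0.2653
χ² = 2.8246 + 2.3601 + 9.3656 + 7.8256 + 0.2085 + 0.1742 + 0.3175 + 0.2653 = 23.34

23.34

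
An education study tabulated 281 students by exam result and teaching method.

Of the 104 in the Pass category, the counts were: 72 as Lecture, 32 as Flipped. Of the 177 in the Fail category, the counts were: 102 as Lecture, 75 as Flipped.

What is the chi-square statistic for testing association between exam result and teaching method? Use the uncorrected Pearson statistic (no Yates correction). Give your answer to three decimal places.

Row totals: 104, 177. Column totals: 174, 107. Grand total N = 281.
Expected counts (row total × column total / N):
  Pass, Lecture: 104×174/281 = 64.3986
  Pass, Flipped: 104×107/281 = 39.6014
  Fail, Lecture: 177×174/281 = 109.6014
  Fail, Flipped: 177×107/281 = 67.3986
Contributions (O − E)²/E:
  (72 − 64.3986)²/64.3986 = 0.8972
  (32 − 39.6014)²/39.6014 = 1.4591
  (102 − 109.6014)²/109.6014 = 0.5272
  (75 − 67.3986)²/67.3986 = 0.8573
χ² = 0.8972 + 1.4591 + 0.5272 + 0.8573 = 3.741

3.741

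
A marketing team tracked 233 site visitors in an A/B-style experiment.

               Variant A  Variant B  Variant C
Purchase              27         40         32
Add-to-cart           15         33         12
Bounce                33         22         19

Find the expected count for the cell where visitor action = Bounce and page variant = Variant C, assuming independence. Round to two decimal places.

20.01

Row total (Bounce) = 74; column total (Variant C) = 63; grand total N = 233.
Expected count = (row total × column total) / N = 74 × 63 / 233 = 20.01.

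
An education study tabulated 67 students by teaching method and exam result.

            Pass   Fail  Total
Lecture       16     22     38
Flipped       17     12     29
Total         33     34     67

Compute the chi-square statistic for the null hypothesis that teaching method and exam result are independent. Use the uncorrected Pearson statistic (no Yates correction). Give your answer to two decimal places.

Grand total N = 67.
Expected counts (row total × column total / N):
  Lecture, Pass: 38×33/67 = 18.716
  Lecture, Fail: 38×34/67 = 19.284
  Flipped, Pass: 29×33/67 = 14.284
  Flipped, Fail: 29×34/67 = 14.716
Contributions (O − E)²/E:
  (16 − 18.716)²/18.716 = 0.3941
  (22 − 19.284)²/19.284 = 0.3825
  (17 − 14.284)²/14.284 = 0.5164
  (12 − 14.716)²/14.716 = 0.5013
χ² = 0.3941 + 0.3825 + 0.5164 + 0.5013 = 1.79

1.79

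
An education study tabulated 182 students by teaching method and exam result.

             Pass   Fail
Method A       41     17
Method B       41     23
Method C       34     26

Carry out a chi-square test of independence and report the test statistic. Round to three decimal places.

2.514

Row totals: 58, 64, 60. Column totals: 116, 66. Grand total N = 182.
Expected counts (row total × column total / N):
  Method A, Pass: 58×116/182 = 36.96703
  Method A, Fail: 58×66/182 = 21.03297
  Method B, Pass: 64×116/182 = 40.79121
  Method B, Fail: 64×66/182 = 23.20879
  Method C, Pass: 60×116/182 = 38.24176
  Method C, Fail: 60×66/182 = 21.75824
Contributions (O − E)²/E:
  (41 − 36.96703)²/36.96703 = 0.4400
  (17 − 21.03297)²/21.03297 = 0.7733
  (41 − 40.79121)²/40.79121 = 0.0011
  (23 − 23.20879)²/23.20879 = 0.0019
  (34 − 38.24176)²/38.24176 = 0.4705
  (26 − 21.75824)²/21.75824 = 0.8269
χ² = 0.4400 + 0.7733 + 0.0011 + 0.0019 + 0.4705 + 0.8269 = 2.514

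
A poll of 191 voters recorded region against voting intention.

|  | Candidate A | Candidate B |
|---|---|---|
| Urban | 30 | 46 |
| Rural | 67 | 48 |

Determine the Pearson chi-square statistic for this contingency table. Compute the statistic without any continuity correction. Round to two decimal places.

6.46

Row totals: 76, 115. Column totals: 97, 94. Grand total N = 191.
Expected counts (row total × column total / N):
  Urban, Candidate A: 76×97/191 = 38.597
  Urban, Candidate B: 76×94/191 = 37.403
  Rural, Candidate A: 115×97/191 = 58.403
  Rural, Candidate B: 115×94/191 = 56.597
Contributions (O − E)²/E:
  (30 − 38.597)²/38.597 = 1.9149
  (46 − 37.403)²/37.403 = 1.9760
  (67 − 58.403)²/58.403 = 1.2655
  (48 − 56.597)²/56.597 = 1.3059
χ² = 1.9149 + 1.9760 + 1.2655 + 1.3059 = 6.46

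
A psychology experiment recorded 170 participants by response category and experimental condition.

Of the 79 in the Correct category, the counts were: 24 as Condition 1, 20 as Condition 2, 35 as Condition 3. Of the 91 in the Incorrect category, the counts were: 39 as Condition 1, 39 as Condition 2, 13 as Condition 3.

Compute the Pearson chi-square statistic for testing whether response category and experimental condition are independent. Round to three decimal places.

19.021

Row totals: 79, 91. Column totals: 63, 59, 48. Grand total N = 170.
Expected counts (row total × column total / N):
  Correct, Condition 1: 79×63/170 = 29.2765
  Correct, Condition 2: 79×59/170 = 27.4176
  Correct, Condition 3: 79×48/170 = 22.3059
  Incorrect, Condition 1: 91×63/170 = 33.7235
  Incorrect, Condition 2: 91×59/170 = 31.5824
  Incorrect, Condition 3: 91×48/170 = 25.6941
Contributions (O − E)²/E:
  (24 − 29.2765)²/29.2765 = 0.9510
  (20 − 27.4176)²/27.4176 = 2.0068
  (35 − 22.3059)²/22.3059 = 7.2241
  (39 − 33.7235)²/33.7235 = 0.8256
  (39 − 31.5824)²/31.5824 = 1.7421
  (13 − 25.6941)²/25.6941 = 6.2715
χ² = 0.9510 + 2.0068 + 7.2241 + 0.8256 + 1.7421 + 6.2715 = 19.021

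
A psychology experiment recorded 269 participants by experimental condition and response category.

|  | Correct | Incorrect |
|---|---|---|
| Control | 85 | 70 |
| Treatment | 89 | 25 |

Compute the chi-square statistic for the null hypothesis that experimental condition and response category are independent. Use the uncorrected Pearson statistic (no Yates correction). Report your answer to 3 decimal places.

15.519

Row totals: 155, 114. Column totals: 174, 95. Grand total N = 269.
Expected counts (row total × column total / N):
  Control, Correct: 155×174/269 = 100.2602
  Control, Incorrect: 155×95/269 = 54.7398
  Treatment, Correct: 114×174/269 = 73.7398
  Treatment, Incorrect: 114×95/269 = 40.2602
Contributions (O − E)²/E:
  (85 − 100.2602)²/100.2602 = 2.3227
  (70 − 54.7398)²/54.7398 = 4.2542
  (89 − 73.7398)²/73.7398 = 3.1580
  (25 − 40.2602)²/40.2602 = 5.7842
χ² = 2.3227 + 4.2542 + 3.1580 + 5.7842 = 15.519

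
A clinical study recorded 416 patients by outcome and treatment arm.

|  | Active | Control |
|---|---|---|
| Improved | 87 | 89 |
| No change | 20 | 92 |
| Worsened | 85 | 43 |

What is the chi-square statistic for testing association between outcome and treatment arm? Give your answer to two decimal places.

Row totals: 176, 112, 128. Column totals: 192, 224. Grand total N = 416.
Expected counts (row total × column total / N):
  Improved, Active: 176×192/416 = 81.231
  Improved, Control: 176×224/416 = 94.769
  No change, Active: 112×192/416 = 51.692
  No change, Control: 112×224/416 = 60.308
  Worsened, Active: 128×192/416 = 59.077
  Worsened, Control: 128×224/416 = 68.923
Contributions (O − E)²/E:
  (87 − 81.231)²/81.231 = 0.4097
  (89 − 94.769)²/94.769 = 0.3512
  (20 − 51.692)²/51.692 = 19.4301
  (92 − 60.308)²/60.308 = 16.6542
  (85 − 59.077)²/59.077 = 11.3750
  (43 − 68.923)²/68.923 = 9.7500
χ² = 0.4097 + 0.3512 + 19.4301 + 16.6542 + 11.3750 + 9.7500 = 57.97

57.97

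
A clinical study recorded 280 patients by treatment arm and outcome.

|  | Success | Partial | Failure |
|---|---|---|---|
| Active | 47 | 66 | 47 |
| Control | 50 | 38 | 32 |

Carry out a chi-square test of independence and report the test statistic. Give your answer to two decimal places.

4.86

Row totals: 160, 120. Column totals: 97, 104, 79. Grand total N = 280.
Expected counts (row total × column total / N):
  Active, Success: 160×97/280 = 55.429
  Active, Partial: 160×104/280 = 59.429
  Active, Failure: 160×79/280 = 45.143
  Control, Success: 120×97/280 = 41.571
  Control, Partial: 120×104/280 = 44.571
  Control, Failure: 120×79/280 = 33.857
Contributions (O − E)²/E:
  (47 − 55.429)²/55.429 = 1.2818
  (66 − 59.429)²/59.429 = 0.7265
  (47 − 45.143)²/45.143 = 0.0764
  (50 − 41.571)²/41.571 = 1.7091
  (38 − 44.571)²/44.571 = 0.9687
  (32 − 33.857)²/33.857 = 0.1019
χ² = 1.2818 + 0.7265 + 0.0764 + 1.7091 + 0.9687 + 0.1019 = 4.86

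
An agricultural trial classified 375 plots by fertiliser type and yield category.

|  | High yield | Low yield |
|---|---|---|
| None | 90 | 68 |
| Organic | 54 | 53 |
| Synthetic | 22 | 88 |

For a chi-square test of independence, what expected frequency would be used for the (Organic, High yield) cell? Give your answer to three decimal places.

Row total (Organic) = 107; column total (High yield) = 166; grand total N = 375.
Expected count = (row total × column total) / N = 107 × 166 / 375 = 47.365.

47.365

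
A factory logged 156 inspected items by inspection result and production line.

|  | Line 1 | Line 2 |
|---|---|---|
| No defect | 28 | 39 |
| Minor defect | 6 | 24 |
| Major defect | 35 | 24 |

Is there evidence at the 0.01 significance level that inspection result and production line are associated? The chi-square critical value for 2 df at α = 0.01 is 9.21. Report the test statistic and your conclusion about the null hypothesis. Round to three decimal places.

Row totals: 67, 30, 59. Column totals: 69, 87. Grand total N = 156.
Expected counts (row total × column total / N):
  No defect, Line 1: 67×69/156 = 29.6346
  No defect, Line 2: 67×87/156 = 37.3654
  Minor defect, Line 1: 30×69/156 = 13.2692
  Minor defect, Line 2: 30×87/156 = 16.7308
  Major defect, Line 1: 59×69/156 = 26.0962
  Major defect, Line 2: 59×87/156 = 32.9038
Contributions (O − E)²/E:
  (28 − 29.6346)²/29.6346 = 0.0902
  (39 − 37.3654)²/37.3654 = 0.0715
  (6 − 13.2692)²/13.2692 = 3.9822
  (24 − 16.7308)²/16.7308 = 3.1583
  (35 − 26.0962)²/26.0962 = 3.0379
  (24 − 32.9038)²/32.9038 = 2.4094
χ² = 0.0902 + 0.0715 + 3.9822 + 3.1583 + 3.0379 + 2.4094 = 12.750
df = (3−1)(2−1) = 2. Since 12.750 > 9.21, reject the null hypothesis of independence at α = 0.01.

12.750; reject H₀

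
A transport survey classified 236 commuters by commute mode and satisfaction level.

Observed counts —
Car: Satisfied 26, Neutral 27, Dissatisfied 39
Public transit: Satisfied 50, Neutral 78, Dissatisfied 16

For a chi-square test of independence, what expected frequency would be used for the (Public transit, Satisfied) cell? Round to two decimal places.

46.37

Row total (Public transit) = 144; column total (Satisfied) = 76; grand total N = 236.
Expected count = (row total × column total) / N = 144 × 76 / 236 = 46.37.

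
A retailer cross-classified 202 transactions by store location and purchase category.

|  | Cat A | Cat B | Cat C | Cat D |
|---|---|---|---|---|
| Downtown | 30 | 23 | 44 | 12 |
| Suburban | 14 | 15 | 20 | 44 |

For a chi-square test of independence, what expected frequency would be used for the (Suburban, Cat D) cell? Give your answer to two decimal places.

25.78

Row total (Suburban) = 93; column total (Cat D) = 56; grand total N = 202.
Expected count = (row total × column total) / N = 93 × 56 / 202 = 25.78.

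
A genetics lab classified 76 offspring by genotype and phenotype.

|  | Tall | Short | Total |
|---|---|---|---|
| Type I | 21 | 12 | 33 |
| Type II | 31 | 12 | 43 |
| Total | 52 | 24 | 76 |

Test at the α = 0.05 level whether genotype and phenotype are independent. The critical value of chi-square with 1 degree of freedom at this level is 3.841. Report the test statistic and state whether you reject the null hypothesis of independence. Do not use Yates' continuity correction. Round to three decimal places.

Grand total N = 76.
Expected counts (row total × column total / N):
  Type I, Tall: 33×52/76 = 22.5789
  Type I, Short: 33×24/76 = 10.4211
  Type II, Tall: 43×52/76 = 29.4211
  Type II, Short: 43×24/76 = 13.5789
Contributions (O − E)²/E:
  (21 − 22.5789)²/22.5789 = 0.1104
  (12 − 10.4211)²/10.4211 = 0.2392
  (31 − 29.4211)²/29.4211 = 0.0847
  (12 − 13.5789)²/13.5789 = 0.1836
χ² = 0.1104 + 0.2392 + 0.0847 + 0.1836 = 0.618
df = (2−1)(2−1) = 1. Since 0.618 < 3.841, fail to reject the null hypothesis of independence at α = 0.05.

0.618; fail to reject H₀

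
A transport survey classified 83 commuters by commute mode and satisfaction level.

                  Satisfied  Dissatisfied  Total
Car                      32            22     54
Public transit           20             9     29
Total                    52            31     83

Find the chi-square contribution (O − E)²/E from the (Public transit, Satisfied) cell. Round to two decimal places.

0.18

Row total (Public transit) = 29; column total (Satisfied) = 52; N = 83.
Expected count E = 29 × 52 / 83 = 18.169.
Contribution = (O − E)²/E = (20 − 18.169)² / 18.169 = 0.18.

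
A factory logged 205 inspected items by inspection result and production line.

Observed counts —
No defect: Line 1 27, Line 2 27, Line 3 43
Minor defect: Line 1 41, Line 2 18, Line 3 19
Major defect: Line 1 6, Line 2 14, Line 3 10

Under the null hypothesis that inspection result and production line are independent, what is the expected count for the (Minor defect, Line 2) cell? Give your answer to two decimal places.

Row total (Minor defect) = 78; column total (Line 2) = 59; grand total N = 205.
Expected count = (row total × column total) / N = 78 × 59 / 205 = 22.45.

22.45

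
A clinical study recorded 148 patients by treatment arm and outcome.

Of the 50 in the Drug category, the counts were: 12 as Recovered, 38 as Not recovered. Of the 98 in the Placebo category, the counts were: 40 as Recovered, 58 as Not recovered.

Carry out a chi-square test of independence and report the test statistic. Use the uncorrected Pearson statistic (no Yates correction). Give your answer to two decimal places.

Row totals: 50, 98. Column totals: 52, 96. Grand total N = 148.
Expected counts (row total × column total / N):
  Drug, Recovered: 50×52/148 = 17.568
  Drug, Not recovered: 50×96/148 = 32.432
  Placebo, Recovered: 98×52/148 = 34.432
  Placebo, Not recovered: 98×96/148 = 63.568
Contributions (O − E)²/E:
  (12 − 17.568)²/17.568 = 1.7647
  (38 − 32.432)²/32.432 = 0.9559
  (40 − 34.432)²/34.432 = 0.9004
  (58 − 63.568)²/63.568 = 0.4877
χ² = 1.7647 + 0.9559 + 0.9004 + 0.4877 = 4.11

4.11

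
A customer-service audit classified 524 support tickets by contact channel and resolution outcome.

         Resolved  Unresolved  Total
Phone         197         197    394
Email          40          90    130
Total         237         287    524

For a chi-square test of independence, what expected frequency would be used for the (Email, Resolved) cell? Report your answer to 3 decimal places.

Row total (Email) = 130; column total (Resolved) = 237; grand total N = 524.
Expected count = (row total × column total) / N = 130 × 237 / 524 = 58.798.

58.798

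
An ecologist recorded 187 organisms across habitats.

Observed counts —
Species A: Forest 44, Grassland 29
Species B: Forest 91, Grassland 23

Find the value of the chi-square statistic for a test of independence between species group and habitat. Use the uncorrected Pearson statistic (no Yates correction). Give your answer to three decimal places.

Row totals: 73, 114. Column totals: 135, 52. Grand total N = 187.
Expected counts (row total × column total / N):
  Species A, Forest: 73×135/187 = 52.7005
  Species A, Grassland: 73×52/187 = 20.2995
  Species B, Forest: 114×135/187 = 82.2995
  Species B, Grassland: 114×52/187 = 31.7005
Contributions (O − E)²/E:
  (44 − 52.7005)²/52.7005 = 1.4364
  (29 − 20.2995)²/20.2995 = 3.7291
  (91 − 82.2995)²/82.2995 = 0.9198
  (23 − 31.7005)²/31.7005 = 2.3879
χ² = 1.4364 + 3.7291 + 0.9198 + 2.3879 = 8.473

8.473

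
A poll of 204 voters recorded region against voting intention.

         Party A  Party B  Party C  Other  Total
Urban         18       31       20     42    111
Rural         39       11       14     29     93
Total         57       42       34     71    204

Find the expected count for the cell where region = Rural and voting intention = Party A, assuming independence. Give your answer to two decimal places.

25.99

Row total (Rural) = 93; column total (Party A) = 57; grand total N = 204.
Expected count = (row total × column total) / N = 93 × 57 / 204 = 25.99.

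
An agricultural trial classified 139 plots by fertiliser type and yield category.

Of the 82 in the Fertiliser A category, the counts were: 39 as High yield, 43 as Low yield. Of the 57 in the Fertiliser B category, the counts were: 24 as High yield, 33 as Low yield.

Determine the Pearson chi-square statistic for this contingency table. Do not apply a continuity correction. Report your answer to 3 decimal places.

Row totals: 82, 57. Column totals: 63, 76. Grand total N = 139.
Expected counts (row total × column total / N):
  Fertiliser A, High yield: 82×63/139 = 37.1655
  Fertiliser A, Low yield: 82×76/139 = 44.8345
  Fertiliser B, High yield: 57×63/139 = 25.8345
  Fertiliser B, Low yield: 57×76/139 = 31.1655
Contributions (O − E)²/E:
  (39 − 37.1655)²/37.1655 = 0.0906
  (43 − 44.8345)²/44.8345 = 0.0751
  (24 − 25.8345)²/25.8345 = 0.1303
  (33 − 31.1655)²/31.1655 = 0.1080
χ² = 0.0906 + 0.0751 + 0.1303 + 0.1080 = 0.404

0.404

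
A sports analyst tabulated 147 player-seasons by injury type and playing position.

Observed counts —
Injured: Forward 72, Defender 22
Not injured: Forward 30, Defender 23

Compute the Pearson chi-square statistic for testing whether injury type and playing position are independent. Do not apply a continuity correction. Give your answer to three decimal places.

Row totals: 94, 53. Column totals: 102, 45. Grand total N = 147.
Expected counts (row total × column total / N):
  Injured, Forward: 94×102/147 = 65.2245
  Injured, Defender: 94×45/147 = 28.7755
  Not injured, Forward: 53×102/147 = 36.7755
  Not injured, Defender: 53×45/147 = 16.2245
Contributions (O − E)²/E:
  (72 − 65.2245)²/65.2245 = 0.7038
  (22 − 28.7755)²/28.7755 = 1.5954
  (30 − 36.7755)²/36.7755 = 1.2483
  (23 − 16.2245)²/16.2245 = 2.8295
χ² = 0.7038 + 1.5954 + 1.2483 + 2.8295 = 6.377

6.377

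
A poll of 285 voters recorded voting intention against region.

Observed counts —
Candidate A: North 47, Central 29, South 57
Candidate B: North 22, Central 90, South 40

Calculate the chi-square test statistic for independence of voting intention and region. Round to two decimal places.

42.23

Row totals: 133, 152. Column totals: 69, 119, 97. Grand total N = 285.
Expected counts (row total × column total / N):
  Candidate A, North: 133×69/285 = 32.200
  Candidate A, Central: 133×119/285 = 55.533
  Candidate A, South: 133×97/285 = 45.267
  Candidate B, North: 152×69/285 = 36.800
  Candidate B, Central: 152×119/285 = 63.467
  Candidate B, South: 152×97/285 = 51.733
Contributions (O − E)²/E:
  (47 − 32.200)²/32.200 = 6.8025
  (29 − 55.533)²/55.533 = 12.6771
  (57 − 45.267)²/45.267 = 3.0411
  (22 − 36.800)²/36.800 = 5.9522
  (90 − 63.467)²/63.467 = 11.0924
  (40 − 51.733)²/51.733 = 2.6610
χ² = 6.8025 + 12.6771 + 3.0411 + 5.9522 + 11.0924 + 2.6610 = 42.23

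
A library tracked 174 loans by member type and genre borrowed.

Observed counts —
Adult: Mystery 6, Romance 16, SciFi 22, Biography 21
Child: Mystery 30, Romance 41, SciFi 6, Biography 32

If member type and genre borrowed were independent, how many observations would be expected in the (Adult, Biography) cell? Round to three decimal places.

19.799

Row total (Adult) = 65; column total (Biography) = 53; grand total N = 174.
Expected count = (row total × column total) / N = 65 × 53 / 174 = 19.799.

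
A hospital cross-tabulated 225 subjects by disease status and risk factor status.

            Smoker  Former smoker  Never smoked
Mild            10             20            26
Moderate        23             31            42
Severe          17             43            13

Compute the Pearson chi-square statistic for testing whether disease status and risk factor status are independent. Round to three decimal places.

Row totals: 56, 96, 73. Column totals: 50, 94, 81. Grand total N = 225.
Expected counts (row total × column total / N):
  Mild, Smoker: 56×50/225 = 12.44444
  Mild, Former smoker: 56×94/225 = 23.39556
  Mild, Never smoked: 56×81/225 = 20.16000
  Moderate, Smoker: 96×50/225 = 21.33333
  Moderate, Former smoker: 96×94/225 = 40.10667
  Moderate, Never smoked: 96×81/225 = 34.56000
  Severe, Smoker: 73×50/225 = 16.22222
  Severe, Former smoker: 73×94/225 = 30.49778
  Severe, Never smoked: 73×81/225 = 26.28000
Contributions (O − E)²/E:
  (10 − 12.44444)²/12.44444 = 0.4802
  (20 − 23.39556)²/23.39556 = 0.4928
  (26 − 20.16000)²/20.16000 = 1.6917
  (23 − 21.33333)²/21.33333 = 0.1302
  (31 − 40.10667)²/40.10667 = 2.0678
  (42 − 34.56000)²/34.56000 = 1.6017
  (17 − 16.22222)²/16.22222 = 0.0373
  (43 − 30.49778)²/30.49778 = 5.1251
  (13 − 26.28000)²/26.28000 = 6.7107
χ² = 0.4802 + 0.4928 + 1.6917 + 0.1302 + 2.0678 + 1.6017 + 0.0373 + 5.1251 + 6.7107 = 18.338

18.338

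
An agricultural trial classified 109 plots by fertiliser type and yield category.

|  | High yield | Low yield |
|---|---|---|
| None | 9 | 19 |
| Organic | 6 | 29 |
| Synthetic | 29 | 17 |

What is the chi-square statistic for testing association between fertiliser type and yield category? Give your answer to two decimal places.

18.46

Row totals: 28, 35, 46. Column totals: 44, 65. Grand total N = 109.
Expected counts (row total × column total / N):
  None, High yield: 28×44/109 = 11.3028
  None, Low yield: 28×65/109 = 16.6972
  Organic, High yield: 35×44/109 = 14.1284
  Organic, Low yield: 35×65/109 = 20.8716
  Synthetic, High yield: 46×44/109 = 18.5688
  Synthetic, Low yield: 46×65/109 = 27.4312
Contributions (O − E)²/E:
  (9 − 11.3028)²/11.3028 = 0.4692
  (19 − 16.6972)²/16.6972 = 0.3176
  (6 − 14.1284)²/14.1284 = 4.6765
  (29 − 20.8716)²/20.8716 = 3.1656
  (29 − 18.5688)²/18.5688 = 5.8598
  (17 − 27.4312)²/27.4312 = 3.9666
χ² = 0.4692 + 0.3176 + 4.6765 + 3.1656 + 5.8598 + 3.9666 = 18.46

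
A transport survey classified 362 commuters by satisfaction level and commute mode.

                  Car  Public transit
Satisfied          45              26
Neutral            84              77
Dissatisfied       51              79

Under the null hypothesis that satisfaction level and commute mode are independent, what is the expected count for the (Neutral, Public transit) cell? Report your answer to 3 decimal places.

Row total (Neutral) = 161; column total (Public transit) = 182; grand total N = 362.
Expected count = (row total × column total) / N = 161 × 182 / 362 = 80.945.

80.945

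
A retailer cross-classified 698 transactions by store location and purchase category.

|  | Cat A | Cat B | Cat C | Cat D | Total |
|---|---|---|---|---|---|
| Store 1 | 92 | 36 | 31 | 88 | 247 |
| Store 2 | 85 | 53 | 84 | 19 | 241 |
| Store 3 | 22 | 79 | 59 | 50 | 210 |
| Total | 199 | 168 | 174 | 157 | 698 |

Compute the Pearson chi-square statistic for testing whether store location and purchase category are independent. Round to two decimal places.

127.66

Grand total N = 698.
Expected counts (row total × column total / N):
  Store 1, Cat A: 247×199/698 = 70.4198
  Store 1, Cat B: 247×168/698 = 59.4499
  Store 1, Cat C: 247×174/698 = 61.5731
  Store 1, Cat D: 247×157/698 = 55.5573
  Store 2, Cat A: 241×199/698 = 68.7092
  Store 2, Cat B: 241×168/698 = 58.0057
  Store 2, Cat C: 241×174/698 = 60.0774
  Store 2, Cat D: 241×157/698 = 54.2077
  Store 3, Cat A: 210×199/698 = 59.8711
  Store 3, Cat B: 210×168/698 = 50.5444
  Store 3, Cat C: 210×174/698 = 52.3496
  Store 3, Cat D: 210×157/698 = 47.2350
Contributions (O − E)²/E:
  (92 − 70.4198)²/70.4198 = 6.6133
  (36 − 59.4499)²/59.4499 = 9.2498
  (31 − 61.5731)²/61.5731 = 15.1806
  (88 − 55.5573)²/55.5573 = 18.9449
  (85 − 68.7092)²/68.7092 = 3.8625
  (53 − 58.0057)²/58.0057 = 0.4320
  (84 − 60.0774)²/60.0774 = 9.5259
  (19 − 54.2077)²/54.2077 = 22.8673
  (22 − 59.8711)²/59.8711 = 23.9551
  (79 − 50.5444)²/50.5444 = 16.0200
  (59 − 52.3496)²/52.3496 = 0.8449
  (50 − 47.2350)²/47.2350 = 0.1619
χ² = 6.6133 + 9.2498 + 15.1806 + 18.9449 + 3.8625 + 0.4320 + 9.5259 + 22.8673 + 23.9551 + 16.0200 + 0.8449 + 0.1619 = 127.66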